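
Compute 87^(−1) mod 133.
Apply the extended Euclidean algorithm to (133, 87), tracking rows (r, s, t) with s·133 + t·87 = r. Each division r_prev = q·r_cur + r_new produces the new row as (previous row) − q·(current row):
  row A: (133, 1, 0)   [1·133 + 0·87 = 133]
  row B: (87, 0, 1)   [0·133 + 1·87 = 87]
  133 = 1·87 + 46   → row C = row A − 1·row B = (46, 1, −1)   [check: 1·133 − 1·87 = 46]
  87 = 1·46 + 41   → row D = row B − 1·row C = (41, −1, 2)   [check: −1·133 + 2·87 = 41]
  46 = 1·41 + 5   → row E = row C − 1·row D = (5, 2, −3)   [check: 2·133 − 3·87 = 5]
  41 = 8·5 + 1   → row F = row D − 8·row E = (1, −17, 26)   [check: −17·133 + 26·87 = 1]
  5 = 5·1 + 0   → remainder 0, stop. gcd = 1 (last nonzero row F).
The gcd is 1, so 87 is invertible mod 133. The last nonzero row gives −17·133 + 26·87 = 1, so t = 26. So 87^(−1) ≡ 26 (mod 133). Verify: 87 · 26 = 2262 ≡ 1 (mod 133). ✓

Final answer: 87^(−1) ≡ 26 (mod 133)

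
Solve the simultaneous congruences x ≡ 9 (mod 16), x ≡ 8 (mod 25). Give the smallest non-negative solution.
The moduli 16, 25 are pairwise coprime, so by the CRT there is a unique solution mod 16·25 = 400.
Solve by successive substitution. Start with x ≡ 9 (mod 16).
  Combine with x ≡ 8 (mod 25): write x = 9 + 16·t and require 9 + 16·t ≡ 8 (mod 25), i.e. 16·t ≡ 8 − 9 ≡ 24 (mod 25). Since 16^(−1) ≡ 11 (mod 25), t ≡ 11·24 ≡ 14 (mod 25). So x ≡ 9 + 16·14 = 233 (mod 400).
Unique solution in [0, 400): x = 233.

Final answer: x ≡ 233 (mod 400); the representative in [0, 400) is 233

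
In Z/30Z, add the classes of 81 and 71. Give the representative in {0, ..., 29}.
2

Reduce the summands first: 81 ≡ 21, 71 ≡ 11 (mod 30), so 81 + 71 ≡ 21 + 11 (mod 30). 21 + 11 = 32; 32 = 1·30 + 2, so (81 + 71) mod 30 = 2.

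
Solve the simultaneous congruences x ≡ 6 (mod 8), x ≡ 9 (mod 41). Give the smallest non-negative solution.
x ≡ 214 (mod 328); the representative in [0, 328) is 214

The moduli 8, 41 are pairwise coprime, so by the CRT there is a unique solution mod 8·41 = 328.
Solve by successive substitution. Start with x ≡ 6 (mod 8).
  Combine with x ≡ 9 (mod 41): write x = 6 + 8·t and require 6 + 8·t ≡ 9 (mod 41), i.e. 8·t ≡ 9 − 6 ≡ 3 (mod 41). Since 8^(−1) ≡ 36 (mod 41), t ≡ 36·3 ≡ 26 (mod 41). So x ≡ 6 + 8·26 = 214 (mod 328).
Unique solution in [0, 328): x = 214.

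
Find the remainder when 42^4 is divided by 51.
33

Use repeated squaring. Binary(4) = 100. Walk through the bits of the exponent 4 left-to-right: at each bit after the leading one, square the running value, then multiply by 42 if the bit is 1 (always reducing mod 51):
  bit 1 = 1 (leading): start with 42.
  bit 2 = 0: square 42^2 = 1764 ≡ 30 (mod 51).
  bit 3 = 0: square 30^2 = 900 ≡ 33 (mod 51).
Final value: 42^4 ≡ 33 (mod 51).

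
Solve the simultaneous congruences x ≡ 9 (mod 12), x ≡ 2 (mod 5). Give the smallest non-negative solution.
x ≡ 57 (mod 60); the representative in [0, 60) is 57

The moduli 12, 5 are pairwise coprime, so by the CRT there is a unique solution mod 12·5 = 60.
Solve by successive substitution. Start with x ≡ 9 (mod 12).
  Combine with x ≡ 2 (mod 5): write x = 9 + 12·t and require 9 + 12·t ≡ 2 (mod 5), i.e. 12·t ≡ 2 − 9 ≡ 3 (mod 5). Since 12^(−1) ≡ 3 (mod 5) (12 ≡ 2 (mod 5)), t ≡ 3·3 ≡ 4 (mod 5). So x ≡ 9 + 12·4 = 57 (mod 60).
Unique solution in [0, 60): x = 57.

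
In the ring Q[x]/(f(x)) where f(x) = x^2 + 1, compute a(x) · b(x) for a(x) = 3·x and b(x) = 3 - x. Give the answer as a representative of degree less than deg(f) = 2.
a · b ≡ 9·x + 3 (mod f(x))

First multiply in Q[x] without reducing: a · b = -3·x^2 + 9·x. Now divide by f(x) = x^2 + 1, eliminating the leading term at each step:
  leading term -3·x^2: subtract (-3)·f(x) = -3·x^2 - 3, leaving 9·x + 3
The degree is now < 2, so this is the remainder. Hence a · b ≡ 9·x + 3 in Q[x]/(f).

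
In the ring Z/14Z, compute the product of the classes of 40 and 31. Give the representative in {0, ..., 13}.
8

Reduce the factors first: 40 ≡ 12, 31 ≡ 3 (mod 14), so 40 · 31 ≡ 12 · 3 (mod 14). 12 · 3 = 36. Dividing by 14: 36 = 2·14 + 8. So (40 · 31) mod 14 = 8.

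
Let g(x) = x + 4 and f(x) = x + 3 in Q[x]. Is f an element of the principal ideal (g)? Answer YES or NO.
NO

In Q[x] the ideal (g) consists of all multiples of g, so f ∈ (g) iff g | f, i.e. iff the remainder of f on division by g is 0. Divide f by g (g is monic, so eliminate the leading term of the running remainder at each step):
  leading term x: subtract (1)·g(x) = x + 4, leaving -1
The remainder r(x) = -1 ≠ 0 (and deg r < deg g), so g ∤ f, i.e. f ∉ (g).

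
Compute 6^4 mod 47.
27

Use repeated squaring. Binary(4) = 100. Walk through the bits of the exponent 4 left-to-right: at each bit after the leading one, square the running value, then multiply by 6 if the bit is 1 (always reducing mod 47):
  bit 1 = 1 (leading): start with 6.
  bit 2 = 0: square 6^2 = 36 (mod 47).
  bit 3 = 0: square 36^2 = 1296 ≡ 27 (mod 47).
Final value: 6^4 ≡ 27 (mod 47).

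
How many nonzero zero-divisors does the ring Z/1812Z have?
Z/1812Z has 1211 nonzero zero-divisors

In Z/1812Z each nonzero element is either a unit (gcd with 1812 is 1) or a zero-divisor (gcd > 1). The number of units is φ(1812): factorise 1812 = 2^2 · 3 · 151, so φ(1812) = (2^2 − 2^1) · (3 − 1) · (151 − 1) = 2 · 2 · 150 = 600. The nonzero elements number 1812 − 1 = 1811. Hence the nonzero zero-divisors number 1811 − 600 = 1211.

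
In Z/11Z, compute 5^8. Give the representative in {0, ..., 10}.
4

Use repeated squaring. Binary(8) = 1000. Walk through the bits of the exponent 8 left-to-right: at each bit after the leading one, square the running value, then multiply by 5 if the bit is 1 (always reducing mod 11):
  bit 1 = 1 (leading): start with 5.
  bit 2 = 0: square 5^2 = 25 ≡ 3 (mod 11).
  bit 3 = 0: square 3^2 = 9 (mod 11).
  bit 4 = 0: square 9^2 = 81 ≡ 4 (mod 11).
Final value: 5^8 ≡ 4 (mod 11).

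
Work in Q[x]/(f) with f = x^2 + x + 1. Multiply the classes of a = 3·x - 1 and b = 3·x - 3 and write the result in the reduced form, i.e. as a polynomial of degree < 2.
First multiply in Q[x] without reducing: a · b = 9·x^2 - 12·x + 3. Now divide by f(x) = x^2 + x + 1, eliminating the leading term at each step:
  leading term 9·x^2: subtract (9)·f(x) = 9·x^2 + 9·x + 9, leaving -21·x - 6
The degree is now < 2, so this is the remainder. Hence a · b ≡ -21·x - 6 in Q[x]/(f).

Final answer: a · b ≡ -21·x - 6 (mod f(x))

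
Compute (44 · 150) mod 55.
Reduce the factors first: 150 ≡ 40 (mod 55), so 44 · 150 ≡ 44 · 40 (mod 55). 44 · 40 = 1760. Dividing by 55: 1760 = 32·55 + 0. So (44 · 150) mod 55 = 0.

Final answer: 0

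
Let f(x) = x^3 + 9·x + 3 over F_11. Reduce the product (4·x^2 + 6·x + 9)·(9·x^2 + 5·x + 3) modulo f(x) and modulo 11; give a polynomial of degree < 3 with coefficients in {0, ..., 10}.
a · b ≡ 8·x^2 + 4·x + 3 (mod f(x))

Multiply as integer polynomials: a · b = 36·x^4 + 74·x^3 + 123·x^2 + 63·x + 27. Reducing coefficients mod 11: a · b ≡ 3·x^4 + 8·x^3 + 2·x^2 + 8·x + 5. Now divide by f(x) = x^3 + 9·x + 3 in F_11[x], eliminating the leading term at each step:
  leading term 3·x^4: subtract (3·x)·f(x) = 3·x^4 + 5·x^2 + 9·x, leaving 8·x^3 + 8·x^2 + 10·x + 5 (coefficients mod 11)
  leading term 8·x^3: subtract (8)·f(x) = 8·x^3 + 6·x + 2, leaving 8·x^2 + 4·x + 3 (coefficients mod 11)
The degree is now < 3, so this is the remainder. Hence a · b ≡ 8·x^2 + 4·x + 3 in F_11[x]/(f).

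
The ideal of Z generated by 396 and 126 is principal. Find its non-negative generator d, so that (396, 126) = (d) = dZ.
(396, 126) = (18); d = 18

In the PID Z, (a, b) is generated by gcd(a, b). Compute gcd(396, 126) with the extended Euclidean algorithm, tracking rows (r, s, t) with s·396 + t·126 = r:
  row A: (396, 1, 0)   [1·396 + 0·126 = 396]
  row B: (126, 0, 1)   [0·396 + 1·126 = 126]
  396 = 3·126 + 18   → row C = row A − 3·row B = (18, 1, −3)   [check: 1·396 − 3·126 = 18]
  126 = 7·18 + 0   → remainder 0, stop. gcd = 18 (last nonzero row C).
So gcd(396, 126) = 18, with Bézout identity 1·396 − 3·126 = 18. Containment (⊇): the Bézout identity exhibits 18 as an element of (396, 126), giving (18) ⊆ (396, 126). Containment (⊆): since 18 | 396 and 18 | 126 (396 = 18·22, 126 = 18·7), every Z-linear combination of 396 and 126 is divisible by 18, so (396, 126) ⊆ (18). Therefore (396, 126) = (18), d = 18.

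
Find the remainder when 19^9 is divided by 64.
51

Use repeated squaring. Binary(9) = 1001. Walk through the bits of the exponent 9 left-to-right: at each bit after the leading one, square the running value, then multiply by 19 if the bit is 1 (always reducing mod 64):
  bit 1 = 1 (leading): start with 19.
  bit 2 = 0: square 19^2 = 361 ≡ 41 (mod 64).
  bit 3 = 0: square 41^2 = 1681 ≡ 17 (mod 64).
  bit 4 = 1: square 17^2 = 289 ≡ 33; bit is 1, so multiply 33·19 = 627 ≡ 51 (mod 64).
Final value: 19^9 ≡ 51 (mod 64).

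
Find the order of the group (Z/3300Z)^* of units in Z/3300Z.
|(Z/3300Z)^*| = 800

(Z/3300Z)^* consists of the classes a with gcd(a, 3300) = 1, so its order is φ(3300). φ is multiplicative, with φ(p^e) = p^e − p^(e−1). Factorise 3300 = 2^2 · 3 · 5^2 · 11. Then
  φ(3300) = (2^2 − 2^1) · (3 − 1) · (5^2 − 5^1) · (11 − 1) = 2 · 2 · 20 · 10 = 800.
Thus |(Z/3300Z)^*| = 800.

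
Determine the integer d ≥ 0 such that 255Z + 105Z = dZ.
In the PID Z, (a, b) is generated by gcd(a, b). Compute gcd(255, 105) with the extended Euclidean algorithm, tracking rows (r, s, t) with s·255 + t·105 = r:
  row A: (255, 1, 0)   [1·255 + 0·105 = 255]
  row B: (105, 0, 1)   [0·255 + 1·105 = 105]
  255 = 2·105 + 45   → row C = row A − 2·row B = (45, 1, −2)   [check: 1·255 − 2·105 = 45]
  105 = 2·45 + 15   → row D = row B − 2·row C = (15, −2, 5)   [check: −2·255 + 5·105 = 15]
  45 = 3·15 + 0   → remainder 0, stop. gcd = 15 (last nonzero row D).
So gcd(255, 105) = 15, with Bézout identity −2·255 + 5·105 = 15. Containment (⊇): the Bézout identity exhibits 15 as an element of (255, 105), giving (15) ⊆ (255, 105). Containment (⊆): since 15 | 255 and 15 | 105 (255 = 15·17, 105 = 15·7), every Z-linear combination of 255 and 105 is divisible by 15, so (255, 105) ⊆ (15). Therefore (255, 105) = (15), d = 15.

Final answer: (255, 105) = (15); d = 15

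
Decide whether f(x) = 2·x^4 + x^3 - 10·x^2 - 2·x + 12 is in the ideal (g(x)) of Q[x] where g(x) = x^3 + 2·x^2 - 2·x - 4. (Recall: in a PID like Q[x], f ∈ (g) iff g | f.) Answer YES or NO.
In Q[x] the ideal (g) consists of all multiples of g, so f ∈ (g) iff g | f, i.e. iff the remainder of f on division by g is 0. Divide f by g (g is monic, so eliminate the leading term of the running remainder at each step):
  leading term 2·x^4: subtract (2·x)·g(x) = 2·x^4 + 4·x^3 - 4·x^2 - 8·x, leaving -3·x^3 - 6·x^2 + 6·x + 12
  leading term -3·x^3: subtract (-3)·g(x) = -3·x^3 - 6·x^2 + 6·x + 12, leaving 0
The remainder is 0, so f(x) = g(x) · h(x) with h(x) = 2·x - 3. Hence g | f, i.e. f ∈ (g).

Final answer: YES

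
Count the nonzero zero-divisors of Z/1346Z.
In Z/1346Z each nonzero element is either a unit (gcd with 1346 is 1) or a zero-divisor (gcd > 1). The number of units is φ(1346): factorise 1346 = 2 · 673, so φ(1346) = (2 − 1) · (673 − 1) = 1 · 672 = 672. The nonzero elements number 1346 − 1 = 1345. Hence the nonzero zero-divisors number 1345 − 672 = 673.

Final answer: Z/1346Z has 673 nonzero zero-divisors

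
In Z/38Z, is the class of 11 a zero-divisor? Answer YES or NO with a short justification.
gcd(11, 38) = 1, so 11 is a unit in Z/38Z (it has a multiplicative inverse). A unit cannot be a zero-divisor: if 11·b ≡ 0 then multiplying both sides by 11^(−1) gives b ≡ 0. So 11 is not a zero-divisor.

Final answer: NO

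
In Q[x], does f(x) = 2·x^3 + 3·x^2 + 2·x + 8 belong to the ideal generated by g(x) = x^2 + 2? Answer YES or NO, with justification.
NO

In Q[x] the ideal (g) consists of all multiples of g, so f ∈ (g) iff g | f, i.e. iff the remainder of f on division by g is 0. Divide f by g (g is monic, so eliminate the leading term of the running remainder at each step):
  leading term 2·x^3: subtract (2·x)·g(x) = 2·x^3 + 4·x, leaving 3·x^2 - 2·x + 8
  leading term 3·x^2: subtract (3)·g(x) = 3·x^2 + 6, leaving 2 - 2·x
The remainder r(x) = 2 - 2·x ≠ 0 (and deg r < deg g), so g ∤ f, i.e. f ∉ (g).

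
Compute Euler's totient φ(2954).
φ is multiplicative, with φ(p^e) = p^e − p^(e−1). Factorise 2954 = 2 · 7 · 211. Then
  φ(2954) = (2 − 1) · (7 − 1) · (211 − 1) = 1 · 6 · 210 = 1260.

Final answer: φ(2954) = 1260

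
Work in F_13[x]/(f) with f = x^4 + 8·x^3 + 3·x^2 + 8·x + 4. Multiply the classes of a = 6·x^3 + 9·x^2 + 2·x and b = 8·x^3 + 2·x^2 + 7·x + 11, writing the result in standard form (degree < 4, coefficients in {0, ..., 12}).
a · b ≡ 11·x^3 + 5·x^2 + 12·x + 6 (mod f(x))

Multiply as integer polynomials: a · b = 48·x^6 + 84·x^5 + 76·x^4 + 133·x^3 + 113·x^2 + 22·x. Reducing coefficients mod 13: a · b ≡ 9·x^6 + 6·x^5 + 11·x^4 + 3·x^3 + 9·x^2 + 9·x. Now divide by f(x) = x^4 + 8·x^3 + 3·x^2 + 8·x + 4 in F_13[x], eliminating the leading term at each step:
  leading term 9·x^6: subtract (9·x^2)·f(x) = 9·x^6 + 7·x^5 + x^4 + 7·x^3 + 10·x^2, leaving 12·x^5 + 10·x^4 + 9·x^3 + 12·x^2 + 9·x (coefficients mod 13)
  leading term 12·x^5: subtract (12·x)·f(x) = 12·x^5 + 5·x^4 + 10·x^3 + 5·x^2 + 9·x, leaving 5·x^4 + 12·x^3 + 7·x^2 (coefficients mod 13)
  leading term 5·x^4: subtract (5)·f(x) = 5·x^4 + x^3 + 2·x^2 + x + 7, leaving 11·x^3 + 5·x^2 + 12·x + 6 (coefficients mod 13)
The degree is now < 4, so this is the remainder. Hence a · b ≡ 11·x^3 + 5·x^2 + 12·x + 6 in F_13[x]/(f).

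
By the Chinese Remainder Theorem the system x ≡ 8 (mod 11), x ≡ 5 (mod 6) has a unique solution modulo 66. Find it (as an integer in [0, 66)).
x ≡ 41 (mod 66); the representative in [0, 66) is 41

The moduli 11, 6 are pairwise coprime, so by the CRT there is a unique solution mod 11·6 = 66.
Solve by successive substitution. Start with x ≡ 8 (mod 11).
  Combine with x ≡ 5 (mod 6): write x = 8 + 11·t and require 8 + 11·t ≡ 5 (mod 6), i.e. 11·t ≡ 5 − 8 ≡ 3 (mod 6). Since 11^(−1) ≡ 5 (mod 6) (11 ≡ 5 (mod 6)), t ≡ 5·3 ≡ 3 (mod 6). So x ≡ 8 + 11·3 = 41 (mod 66).
Unique solution in [0, 66): x = 41.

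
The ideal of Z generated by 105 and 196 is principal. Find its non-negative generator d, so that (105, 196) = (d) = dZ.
(105, 196) = (7); d = 7

In the PID Z, (a, b) is generated by gcd(a, b). Compute gcd(196, 105) with the extended Euclidean algorithm, tracking rows (r, s, t) with s·196 + t·105 = r:
  row A: (196, 1, 0)   [1·196 + 0·105 = 196]
  row B: (105, 0, 1)   [0·196 + 1·105 = 105]
  196 = 1·105 + 91   → row C = row A − 1·row B = (91, 1, −1)   [check: 1·196 − 1·105 = 91]
  105 = 1·91 + 14   → row D = row B − 1·row C = (14, −1, 2)   [check: −1·196 + 2·105 = 14]
  91 = 6·14 + 7   → row E = row C − 6·row D = (7, 7, −13)   [check: 7·196 − 13·105 = 7]
  14 = 2·7 + 0   → remainder 0, stop. gcd = 7 (last nonzero row E).
So gcd(105, 196) = 7, with Bézout identity 7·196 − 13·105 = 7. Containment (⊇): the Bézout identity exhibits 7 as an element of (105, 196), giving (7) ⊆ (105, 196). Containment (⊆): since 7 | 105 and 7 | 196 (105 = 7·15, 196 = 7·28), every Z-linear combination of 105 and 196 is divisible by 7, so (105, 196) ⊆ (7). Therefore (105, 196) = (7), d = 7.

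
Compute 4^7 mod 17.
Use repeated squaring. Binary(7) = 111. Walk through the bits of the exponent 7 left-to-right: at each bit after the leading one, square the running value, then multiply by 4 if the bit is 1 (always reducing mod 17):
  bit 1 = 1 (leading): start with 4.
  bit 2 = 1: square 4^2 = 16; bit is 1, so multiply 16·4 = 64 ≡ 13 (mod 17).
  bit 3 = 1: square 13^2 = 169 ≡ 16; bit is 1, so multiply 16·4 = 64 ≡ 13 (mod 17).
Final value: 4^7 ≡ 13 (mod 17).

Final answer: 13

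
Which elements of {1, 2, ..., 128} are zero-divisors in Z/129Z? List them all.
nonzero zero-divisors of Z/129Z = {3, 6, 9, 12, 15, 18, 21, 24, 27, 30, 33, 36, 39, 42, 43, 45, 48, 51, 54, 57, 60, 63, 66, 69, 72, 75, 78, 81, 84, 86, 87, 90, 93, 96, 99, 102, 105, 108, 111, 114, 117, 120, 123, 126}

An element a ∈ Z/129Z (with a ≠ 0) is a zero-divisor iff gcd(a, 129) > 1 (because a is a unit precisely when gcd(a, n) = 1, and in Z/nZ every nonzero, non-unit element is a zero-divisor). Scan a = 1, ..., 128 and keep those with gcd(a, 129) > 1:
  gcd(3, 129) = 3, gcd(6, 129) = 3, gcd(9, 129) = 3, gcd(12, 129) = 3, gcd(15, 129) = 3, gcd(18, 129) = 3, gcd(21, 129) = 3, gcd(24, 129) = 3, gcd(27, 129) = 3, gcd(30, 129) = 3, gcd(33, 129) = 3, gcd(36, 129) = 3, gcd(39, 129) = 3, gcd(42, 129) = 3, gcd(43, 129) = 43, gcd(45, 129) = 3, gcd(48, 129) = 3, gcd(51, 129) = 3, gcd(54, 129) = 3, gcd(57, 129) = 3, gcd(60, 129) = 3, gcd(63, 129) = 3, gcd(66, 129) = 3, gcd(69, 129) = 3, gcd(72, 129) = 3, gcd(75, 129) = 3, gcd(78, 129) = 3, gcd(81, 129) = 3, gcd(84, 129) = 3, gcd(86, 129) = 43, gcd(87, 129) = 3, gcd(90, 129) = 3, gcd(93, 129) = 3, gcd(96, 129) = 3, gcd(99, 129) = 3, gcd(102, 129) = 3, gcd(105, 129) = 3, gcd(108, 129) = 3, gcd(111, 129) = 3, gcd(114, 129) = 3, gcd(117, 129) = 3, gcd(120, 129) = 3, gcd(123, 129) = 3, gcd(126, 129) = 3.
All other a ∈ {1, ..., 128} have gcd(a, 129) = 1 and are units. So the nonzero zero-divisors are exactly the 44 values of a appearing in this scan.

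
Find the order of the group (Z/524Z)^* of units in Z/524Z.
(Z/524Z)^* consists of the classes a with gcd(a, 524) = 1, so its order is φ(524). φ is multiplicative, with φ(p^e) = p^e − p^(e−1). Factorise 524 = 2^2 · 131. Then
  φ(524) = (2^2 − 2^1) · (131 − 1) = 2 · 130 = 260.
Thus |(Z/524Z)^*| = 260.

Final answer: |(Z/524Z)^*| = 260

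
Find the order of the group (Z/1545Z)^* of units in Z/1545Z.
|(Z/1545Z)^*| = 816

(Z/1545Z)^* consists of the classes a with gcd(a, 1545) = 1, so its order is φ(1545). φ is multiplicative, with φ(p^e) = p^e − p^(e−1). Factorise 1545 = 3 · 5 · 103. Then
  φ(1545) = (3 − 1) · (5 − 1) · (103 − 1) = 2 · 4 · 102 = 816.
Thus |(Z/1545Z)^*| = 816.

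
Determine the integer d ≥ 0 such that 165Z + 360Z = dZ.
In the PID Z, (a, b) is generated by gcd(a, b). Compute gcd(360, 165) with the extended Euclidean algorithm, tracking rows (r, s, t) with s·360 + t·165 = r:
  row A: (360, 1, 0)   [1·360 + 0·165 = 360]
  row B: (165, 0, 1)   [0·360 + 1·165 = 165]
  360 = 2·165 + 30   → row C = row A − 2·row B = (30, 1, −2)   [check: 1·360 − 2·165 = 30]
  165 = 5·30 + 15   → row D = row B − 5·row C = (15, −5, 11)   [check: −5·360 + 11·165 = 15]
  30 = 2·15 + 0   → remainder 0, stop. gcd = 15 (last nonzero row D).
So gcd(165, 360) = 15, with Bézout identity −5·360 + 11·165 = 15. Containment (⊇): the Bézout identity exhibits 15 as an element of (165, 360), giving (15) ⊆ (165, 360). Containment (⊆): since 15 | 165 and 15 | 360 (165 = 15·11, 360 = 15·24), every Z-linear combination of 165 and 360 is divisible by 15, so (165, 360) ⊆ (15). Therefore (165, 360) = (15), d = 15.

Final answer: (165, 360) = (15); d = 15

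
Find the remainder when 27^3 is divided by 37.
36

Use repeated squaring. Binary(3) = 11. Walk through the bits of the exponent 3 left-to-right: at each bit after the leading one, square the running value, then multiply by 27 if the bit is 1 (always reducing mod 37):
  bit 1 = 1 (leading): start with 27.
  bit 2 = 1: square 27^2 = 729 ≡ 26; bit is 1, so multiply 26·27 = 702 ≡ 36 (mod 37).
Final value: 27^3 ≡ 36 (mod 37).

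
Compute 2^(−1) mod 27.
2^(−1) ≡ 14 (mod 27)

Apply the extended Euclidean algorithm to (27, 2), tracking rows (r, s, t) with s·27 + t·2 = r. Each division r_prev = q·r_cur + r_new produces the new row as (previous row) − q·(current row):
  row A: (27, 1, 0)   [1·27 + 0·2 = 27]
  row B: (2, 0, 1)   [0·27 + 1·2 = 2]
  27 = 13·2 + 1   → row C = row A − 13·row B = (1, 1, −13)   [check: 1·27 − 13·2 = 1]
  2 = 2·1 + 0   → remainder 0, stop. gcd = 1 (last nonzero row C).
The gcd is 1, so 2 is invertible mod 27. The last nonzero row gives 1·27 − 13·2 = 1, so t = −13. So 2^(−1) ≡ −13 ≡ 14 (mod 27). Verify: 2 · 14 = 28 ≡ 1 (mod 27). ✓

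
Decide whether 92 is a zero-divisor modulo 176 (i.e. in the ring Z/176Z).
YES

gcd(92, 176) = 4 > 1, so 92 is not a unit in Z/176Z. In Z/nZ every nonzero non-unit is a zero-divisor: explicitly, take b = 176/gcd = 44 ≠ 0 (mod 176); then 92·44 = 4048 = 23·176, i.e. 92·44 ≡ 0 (mod 176). So 92 is a zero-divisor.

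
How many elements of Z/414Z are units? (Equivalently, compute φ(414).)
Z/414Z has φ(414) = 132 units

An element a ∈ Z/414Z is a unit iff gcd(a, 414) = 1, so the number of units is φ(414). φ is multiplicative, with φ(p^e) = p^e − p^(e−1). Factorise 414 = 2 · 3^2 · 23. Then
  φ(414) = (2 − 1) · (3^2 − 3^1) · (23 − 1) = 1 · 6 · 22 = 132.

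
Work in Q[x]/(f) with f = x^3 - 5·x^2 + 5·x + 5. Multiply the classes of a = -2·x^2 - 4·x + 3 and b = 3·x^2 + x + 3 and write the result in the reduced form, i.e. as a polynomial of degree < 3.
First multiply in Q[x] without reducing: a · b = -6·x^4 - 14·x^3 - x^2 - 9·x + 9. Now divide by f(x) = x^3 - 5·x^2 + 5·x + 5, eliminating the leading term at each step:
  leading term -6·x^4: subtract (-6·x)·f(x) = -6·x^4 + 30·x^3 - 30·x^2 - 30·x, leaving -44·x^3 + 29·x^2 + 21·x + 9
  leading term -44·x^3: subtract (-44)·f(x) = -44·x^3 + 220·x^2 - 220·x - 220, leaving -191·x^2 + 241·x + 229
The degree is now < 3, so this is the remainder. Hence a · b ≡ -191·x^2 + 241·x + 229 in Q[x]/(f).

Final answer: a · b ≡ -191·x^2 + 241·x + 229 (mod f(x))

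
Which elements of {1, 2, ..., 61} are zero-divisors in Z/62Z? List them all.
nonzero zero-divisors of Z/62Z = {2, 4, 6, 8, 10, 12, 14, 16, 18, 20, 22, 24, 26, 28, 30, 31, 32, 34, 36, 38, 40, 42, 44, 46, 48, 50, 52, 54, 56, 58, 60}

An element a ∈ Z/62Z (with a ≠ 0) is a zero-divisor iff gcd(a, 62) > 1 (because a is a unit precisely when gcd(a, n) = 1, and in Z/nZ every nonzero, non-unit element is a zero-divisor). Scan a = 1, ..., 61 and keep those with gcd(a, 62) > 1:
  gcd(2, 62) = 2, gcd(4, 62) = 2, gcd(6, 62) = 2, gcd(8, 62) = 2, gcd(10, 62) = 2, gcd(12, 62) = 2, gcd(14, 62) = 2, gcd(16, 62) = 2, gcd(18, 62) = 2, gcd(20, 62) = 2, gcd(22, 62) = 2, gcd(24, 62) = 2, gcd(26, 62) = 2, gcd(28, 62) = 2, gcd(30, 62) = 2, gcd(31, 62) = 31, gcd(32, 62) = 2, gcd(34, 62) = 2, gcd(36, 62) = 2, gcd(38, 62) = 2, gcd(40, 62) = 2, gcd(42, 62) = 2, gcd(44, 62) = 2, gcd(46, 62) = 2, gcd(48, 62) = 2, gcd(50, 62) = 2, gcd(52, 62) = 2, gcd(54, 62) = 2, gcd(56, 62) = 2, gcd(58, 62) = 2, gcd(60, 62) = 2.
All other a ∈ {1, ..., 61} have gcd(a, 62) = 1 and are units. So the nonzero zero-divisors are exactly the 31 values of a appearing in this scan.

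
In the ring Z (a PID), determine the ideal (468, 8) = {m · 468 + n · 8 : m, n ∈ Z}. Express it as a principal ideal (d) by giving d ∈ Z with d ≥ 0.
In the PID Z, (a, b) is generated by gcd(a, b). Compute gcd(468, 8) with the extended Euclidean algorithm, tracking rows (r, s, t) with s·468 + t·8 = r:
  row A: (468, 1, 0)   [1·468 + 0·8 = 468]
  row B: (8, 0, 1)   [0·468 + 1·8 = 8]
  468 = 58·8 + 4   → row C = row A − 58·row B = (4, 1, −58)   [check: 1·468 − 58·8 = 4]
  8 = 2·4 + 0   → remainder 0, stop. gcd = 4 (last nonzero row C).
So gcd(468, 8) = 4, with Bézout identity 1·468 − 58·8 = 4. Containment (⊇): the Bézout identity exhibits 4 as an element of (468, 8), giving (4) ⊆ (468, 8). Containment (⊆): since 4 | 468 and 4 | 8 (468 = 4·117, 8 = 4·2), every Z-linear combination of 468 and 8 is divisible by 4, so (468, 8) ⊆ (4). Therefore (468, 8) = (4), d = 4.

Final answer: (468, 8) = (4); d = 4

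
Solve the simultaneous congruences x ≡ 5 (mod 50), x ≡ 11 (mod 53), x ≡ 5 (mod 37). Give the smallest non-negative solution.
The moduli 50, 53, 37 are pairwise coprime, so by the CRT there is a unique solution mod 50·53·37 = 98050.
Solve by successive substitution. Start with x ≡ 5 (mod 50).
  Combine with x ≡ 11 (mod 53): write x = 5 + 50·t and require 5 + 50·t ≡ 11 (mod 53), i.e. 50·t ≡ 11 − 5 ≡ 6 (mod 53). Since 50^(−1) ≡ 35 (mod 53), t ≡ 35·6 ≡ 51 (mod 53). So x ≡ 5 + 50·51 = 2555 (mod 2650).
  Combine with x ≡ 5 (mod 37): write x = 2555 + 2650·t and require 2555 + 2650·t ≡ 5 (mod 37), i.e. 2650·t ≡ 5 − 2555 ≡ 3 (mod 37). Since 2650^(−1) ≡ 29 (mod 37) (2650 ≡ 23 (mod 37)), t ≡ 29·3 ≡ 13 (mod 37). So x ≡ 2555 + 2650·13 = 37005 (mod 98050).
Unique solution in [0, 98050): x = 37005.

Final answer: x ≡ 37005 (mod 98050); the representative in [0, 98050) is 37005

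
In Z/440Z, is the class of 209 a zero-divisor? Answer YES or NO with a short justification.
gcd(209, 440) = 11 > 1, so 209 is not a unit in Z/440Z. In Z/nZ every nonzero non-unit is a zero-divisor: explicitly, take b = 440/gcd = 40 ≠ 0 (mod 440); then 209·40 = 8360 = 19·440, i.e. 209·40 ≡ 0 (mod 440). So 209 is a zero-divisor.

Final answer: YES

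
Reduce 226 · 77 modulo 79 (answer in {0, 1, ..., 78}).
22

Reduce the factors first: 226 ≡ 68 (mod 79), so 226 · 77 ≡ 68 · 77 (mod 79). 68 · 77 = 5236. Dividing by 79: 5236 = 66·79 + 22. So (226 · 77) mod 79 = 22.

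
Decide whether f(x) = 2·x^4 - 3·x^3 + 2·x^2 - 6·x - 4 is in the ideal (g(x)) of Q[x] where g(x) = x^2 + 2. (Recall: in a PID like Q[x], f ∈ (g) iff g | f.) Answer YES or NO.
YES

In Q[x] the ideal (g) consists of all multiples of g, so f ∈ (g) iff g | f, i.e. iff the remainder of f on division by g is 0. Divide f by g (g is monic, so eliminate the leading term of the running remainder at each step):
  leading term 2·x^4: subtract (2·x^2)·g(x) = 2·x^4 + 4·x^2, leaving -3·x^3 - 2·x^2 - 6·x - 4
  leading term -3·x^3: subtract (-3·x)·g(x) = -3·x^3 - 6·x, leaving -2·x^2 - 4
  leading term -2·x^2: subtract (-2)·g(x) = -2·x^2 - 4, leaving 0
The remainder is 0, so f(x) = g(x) · h(x) with h(x) = 2·x^2 - 3·x - 2. Hence g | f, i.e. f ∈ (g).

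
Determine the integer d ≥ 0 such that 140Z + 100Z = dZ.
(140, 100) = (20); d = 20

In the PID Z, (a, b) is generated by gcd(a, b). Compute gcd(140, 100) with the extended Euclidean algorithm, tracking rows (r, s, t) with s·140 + t·100 = r:
  row A: (140, 1, 0)   [1·140 + 0·100 = 140]
  row B: (100, 0, 1)   [0·140 + 1·100 = 100]
  140 = 1·100 + 40   → row C = row A − 1·row B = (40, 1, −1)   [check: 1·140 − 1·100 = 40]
  100 = 2·40 + 20   → row D = row B − 2·row C = (20, −2, 3)   [check: −2·140 + 3·100 = 20]
  40 = 2·20 + 0   → remainder 0, stop. gcd = 20 (last nonzero row D).
So gcd(140, 100) = 20, with Bézout identity −2·140 + 3·100 = 20. Containment (⊇): the Bézout identity exhibits 20 as an element of (140, 100), giving (20) ⊆ (140, 100). Containment (⊆): since 20 | 140 and 20 | 100 (140 = 20·7, 100 = 20·5), every Z-linear combination of 140 and 100 is divisible by 20, so (140, 100) ⊆ (20). Therefore (140, 100) = (20), d = 20.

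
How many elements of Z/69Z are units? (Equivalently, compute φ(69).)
Z/69Z has φ(69) = 44 units

An element a ∈ Z/69Z is a unit iff gcd(a, 69) = 1, so the number of units is φ(69). φ is multiplicative, with φ(p^e) = p^e − p^(e−1). Factorise 69 = 3 · 23. Then
  φ(69) = (3 − 1) · (23 − 1) = 2 · 22 = 44.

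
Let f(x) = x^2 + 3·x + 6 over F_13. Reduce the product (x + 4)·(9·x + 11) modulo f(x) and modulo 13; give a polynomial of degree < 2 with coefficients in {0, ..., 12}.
Multiply as integer polynomials: a · b = 9·x^2 + 47·x + 44. Reducing coefficients mod 13: a · b ≡ 9·x^2 + 8·x + 5. Now divide by f(x) = x^2 + 3·x + 6 in F_13[x], eliminating the leading term at each step:
  leading term 9·x^2: subtract (9)·f(x) = 9·x^2 + x + 2, leaving 7·x + 3 (coefficients mod 13)
The degree is now < 2, so this is the remainder. Hence a · b ≡ 7·x + 3 in F_13[x]/(f).

Final answer: a · b ≡ 7·x + 3 (mod f(x))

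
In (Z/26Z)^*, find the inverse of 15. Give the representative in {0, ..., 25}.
15^(−1) ≡ 7 (mod 26)

Apply the extended Euclidean algorithm to (26, 15), tracking rows (r, s, t) with s·26 + t·15 = r. Each division r_prev = q·r_cur + r_new produces the new row as (previous row) − q·(current row):
  row A: (26, 1, 0)   [1·26 + 0·15 = 26]
  row B: (15, 0, 1)   [0·26 + 1·15 = 15]
  26 = 1·15 + 11   → row C = row A − 1·row B = (11, 1, −1)   [check: 1·26 − 1·15 = 11]
  15 = 1·11 + 4   → row D = row B − 1·row C = (4, −1, 2)   [check: −1·26 + 2·15 = 4]
  11 = 2·4 + 3   → row E = row C − 2·row D = (3, 3, −5)   [check: 3·26 − 5·15 = 3]
  4 = 1·3 + 1   → row F = row D − 1·row E = (1, −4, 7)   [check: −4·26 + 7·15 = 1]
  3 = 3·1 + 0   → remainder 0, stop. gcd = 1 (last nonzero row F).
The gcd is 1, so 15 is invertible mod 26. The last nonzero row gives −4·26 + 7·15 = 1, so t = 7. So 15^(−1) ≡ 7 (mod 26). Verify: 15 · 7 = 105 ≡ 1 (mod 26). ✓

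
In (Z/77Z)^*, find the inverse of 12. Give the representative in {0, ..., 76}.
12^(−1) ≡ 45 (mod 77)

Apply the extended Euclidean algorithm to (77, 12), tracking rows (r, s, t) with s·77 + t·12 = r. Each division r_prev = q·r_cur + r_new produces the new row as (previous row) − q·(current row):
  row A: (77, 1, 0)   [1·77 + 0·12 = 77]
  row B: (12, 0, 1)   [0·77 + 1·12 = 12]
  77 = 6·12 + 5   → row C = row A − 6·row B = (5, 1, −6)   [check: 1·77 − 6·12 = 5]
  12 = 2·5 + 2   → row D = row B − 2·row C = (2, −2, 13)   [check: −2·77 + 13·12 = 2]
  5 = 2·2 + 1   → row E = row C − 2·row D = (1, 5, −32)   [check: 5·77 − 32·12 = 1]
  2 = 2·1 + 0   → remainder 0, stop. gcd = 1 (last nonzero row E).
The gcd is 1, so 12 is invertible mod 77. The last nonzero row gives 5·77 − 32·12 = 1, so t = −32. So 12^(−1) ≡ −32 ≡ 45 (mod 77). Verify: 12 · 45 = 540 ≡ 1 (mod 77). ✓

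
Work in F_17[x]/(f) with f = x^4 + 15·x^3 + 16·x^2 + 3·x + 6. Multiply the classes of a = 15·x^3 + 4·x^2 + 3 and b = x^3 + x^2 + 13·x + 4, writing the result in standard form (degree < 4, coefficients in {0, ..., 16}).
Multiply as integer polynomials: a · b = 15·x^6 + 19·x^5 + 199·x^4 + 115·x^3 + 19·x^2 + 39·x + 12. Reducing coefficients mod 17: a · b ≡ 15·x^6 + 2·x^5 + 12·x^4 + 13·x^3 + 2·x^2 + 5·x + 12. Now divide by f(x) = x^4 + 15·x^3 + 16·x^2 + 3·x + 6 in F_17[x], eliminating the leading term at each step:
  leading term 15·x^6: subtract (15·x^2)·f(x) = 15·x^6 + 4·x^5 + 2·x^4 + 11·x^3 + 5·x^2, leaving 15·x^5 + 10·x^4 + 2·x^3 + 14·x^2 + 5·x + 12 (coefficients mod 17)
  leading term 15·x^5: subtract (15·x)·f(x) = 15·x^5 + 4·x^4 + 2·x^3 + 11·x^2 + 5·x, leaving 6·x^4 + 3·x^2 + 12 (coefficients mod 17)
  leading term 6·x^4: subtract (6)·f(x) = 6·x^4 + 5·x^3 + 11·x^2 + x + 2, leaving 12·x^3 + 9·x^2 + 16·x + 10 (coefficients mod 17)
The degree is now < 4, so this is the remainder. Hence a · b ≡ 12·x^3 + 9·x^2 + 16·x + 10 in F_17[x]/(f).

Final answer: a · b ≡ 12·x^3 + 9·x^2 + 16·x + 10 (mod f(x))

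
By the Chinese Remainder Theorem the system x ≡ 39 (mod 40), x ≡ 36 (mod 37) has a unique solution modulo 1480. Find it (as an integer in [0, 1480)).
x ≡ 1479 (mod 1480); the representative in [0, 1480) is 1479

The moduli 40, 37 are pairwise coprime, so by the CRT there is a unique solution mod 40·37 = 1480.
Solve by successive substitution. Start with x ≡ 39 (mod 40).
  Combine with x ≡ 36 (mod 37): write x = 39 + 40·t and require 39 + 40·t ≡ 36 (mod 37), i.e. 40·t ≡ 36 − 39 ≡ 34 (mod 37). Since 40^(−1) ≡ 25 (mod 37) (40 ≡ 3 (mod 37)), t ≡ 25·34 ≡ 36 (mod 37). So x ≡ 39 + 40·36 = 1479 (mod 1480).
Unique solution in [0, 1480): x = 1479.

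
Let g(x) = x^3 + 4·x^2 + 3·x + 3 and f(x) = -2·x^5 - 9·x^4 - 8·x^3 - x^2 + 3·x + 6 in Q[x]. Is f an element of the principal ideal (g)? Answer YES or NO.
YES

In Q[x] the ideal (g) consists of all multiples of g, so f ∈ (g) iff g | f, i.e. iff the remainder of f on division by g is 0. Divide f by g (g is monic, so eliminate the leading term of the running remainder at each step):
  leading term -2·x^5: subtract (-2·x^2)·g(x) = -2·x^5 - 8·x^4 - 6·x^3 - 6·x^2, leaving -x^4 - 2·x^3 + 5·x^2 + 3·x + 6
  leading term -x^4: subtract (-x)·g(x) = -x^4 - 4·x^3 - 3·x^2 - 3·x, leaving 2·x^3 + 8·x^2 + 6·x + 6
  leading term 2·x^3: subtract (2)·g(x) = 2·x^3 + 8·x^2 + 6·x + 6, leaving 0
The remainder is 0, so f(x) = g(x) · h(x) with h(x) = -2·x^2 - x + 2. Hence g | f, i.e. f ∈ (g).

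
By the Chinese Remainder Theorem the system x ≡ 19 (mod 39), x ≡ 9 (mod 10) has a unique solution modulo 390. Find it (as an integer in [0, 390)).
x ≡ 19 (mod 390); the representative in [0, 390) is 19

The moduli 39, 10 are pairwise coprime, so by the CRT there is a unique solution mod 39·10 = 390.
Solve by successive substitution. Start with x ≡ 19 (mod 39).
  Combine with x ≡ 9 (mod 10): write x = 19 + 39·t and require 19 + 39·t ≡ 9 (mod 10), i.e. 39·t ≡ 9 − 19 ≡ 0 (mod 10). Since 39^(−1) ≡ 9 (mod 10) (39 ≡ 9 (mod 10)), t ≡ 9·0 ≡ 0 (mod 10). So x ≡ 19 + 39·0 = 19 (mod 390).
Unique solution in [0, 390): x = 19.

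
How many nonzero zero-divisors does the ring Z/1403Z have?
Z/1403Z has 82 nonzero zero-divisors

In Z/1403Z each nonzero element is either a unit (gcd with 1403 is 1) or a zero-divisor (gcd > 1). The number of units is φ(1403): factorise 1403 = 23 · 61, so φ(1403) = (23 − 1) · (61 − 1) = 22 · 60 = 1320. The nonzero elements number 1403 − 1 = 1402. Hence the nonzero zero-divisors number 1402 − 1320 = 82.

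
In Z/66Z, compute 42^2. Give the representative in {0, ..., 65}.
Use repeated squaring. Binary(2) = 10. Walk through the bits of the exponent 2 left-to-right: at each bit after the leading one, square the running value, then multiply by 42 if the bit is 1 (always reducing mod 66):
  bit 1 = 1 (leading): start with 42.
  bit 2 = 0: square 42^2 = 1764 ≡ 48 (mod 66).
Final value: 42^2 ≡ 48 (mod 66).

Final answer: 48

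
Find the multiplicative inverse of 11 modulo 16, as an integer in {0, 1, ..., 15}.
Apply the extended Euclidean algorithm to (16, 11), tracking rows (r, s, t) with s·16 + t·11 = r. Each division r_prev = q·r_cur + r_new produces the new row as (previous row) − q·(current row):
  row A: (16, 1, 0)   [1·16 + 0·11 = 16]
  row B: (11, 0, 1)   [0·16 + 1·11 = 11]
  16 = 1·11 + 5   → row C = row A − 1·row B = (5, 1, −1)   [check: 1·16 − 1·11 = 5]
  11 = 2·5 + 1   → row D = row B − 2·row C = (1, −2, 3)   [check: −2·16 + 3·11 = 1]
  5 = 5·1 + 0   → remainder 0, stop. gcd = 1 (last nonzero row D).
The gcd is 1, so 11 is invertible mod 16. The last nonzero row gives −2·16 + 3·11 = 1, so t = 3. So 11^(−1) ≡ 3 (mod 16). Verify: 11 · 3 = 33 ≡ 1 (mod 16). ✓

Final answer: 11^(−1) ≡ 3 (mod 16)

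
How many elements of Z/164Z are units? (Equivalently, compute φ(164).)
An element a ∈ Z/164Z is a unit iff gcd(a, 164) = 1, so the number of units is φ(164). φ is multiplicative, with φ(p^e) = p^e − p^(e−1). Factorise 164 = 2^2 · 41. Then
  φ(164) = (2^2 − 2^1) · (41 − 1) = 2 · 40 = 80.

Final answer: Z/164Z has φ(164) = 80 units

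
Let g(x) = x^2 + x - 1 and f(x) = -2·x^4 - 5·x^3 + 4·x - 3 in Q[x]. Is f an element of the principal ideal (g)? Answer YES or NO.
In Q[x] the ideal (g) consists of all multiples of g, so f ∈ (g) iff g | f, i.e. iff the remainder of f on division by g is 0. Divide f by g (g is monic, so eliminate the leading term of the running remainder at each step):
  leading term -2·x^4: subtract (-2·x^2)·g(x) = -2·x^4 - 2·x^3 + 2·x^2, leaving -3·x^3 - 2·x^2 + 4·x - 3
  leading term -3·x^3: subtract (-3·x)·g(x) = -3·x^3 - 3·x^2 + 3·x, leaving x^2 + x - 3
  leading term x^2: subtract (1)·g(x) = x^2 + x - 1, leaving -2
The remainder r(x) = -2 ≠ 0 (and deg r < deg g), so g ∤ f, i.e. f ∉ (g).

Final answer: NO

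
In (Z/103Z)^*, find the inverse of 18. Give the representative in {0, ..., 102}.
18^(−1) ≡ 63 (mod 103)

Apply the extended Euclidean algorithm to (103, 18), tracking rows (r, s, t) with s·103 + t·18 = r. Each division r_prev = q·r_cur + r_new produces the new row as (previous row) − q·(current row):
  row A: (103, 1, 0)   [1·103 + 0·18 = 103]
  row B: (18, 0, 1)   [0·103 + 1·18 = 18]
  103 = 5·18 + 13   → row C = row A − 5·row B = (13, 1, −5)   [check: 1·103 − 5·18 = 13]
  18 = 1·13 + 5   → row D = row B − 1·row C = (5, −1, 6)   [check: −1·103 + 6·18 = 5]
  13 = 2·5 + 3   → row E = row C − 2·row D = (3, 3, −17)   [check: 3·103 − 17·18 = 3]
  5 = 1·3 + 2   → row F = row D − 1·row E = (2, −4, 23)   [check: −4·103 + 23·18 = 2]
  3 = 1·2 + 1   → row G = row E − 1·row F = (1, 7, −40)   [check: 7·103 − 40·18 = 1]
  2 = 2·1 + 0   → remainder 0, stop. gcd = 1 (last nonzero row G).
The gcd is 1, so 18 is invertible mod 103. The last nonzero row gives 7·103 − 40·18 = 1, so t = −40. So 18^(−1) ≡ −40 ≡ 63 (mod 103). Verify: 18 · 63 = 1134 ≡ 1 (mod 103). ✓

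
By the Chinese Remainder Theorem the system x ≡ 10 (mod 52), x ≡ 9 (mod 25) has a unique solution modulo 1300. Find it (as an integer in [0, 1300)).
x ≡ 634 (mod 1300); the representative in [0, 1300) is 634

The moduli 52, 25 are pairwise coprime, so by the CRT there is a unique solution mod 52·25 = 1300.
Solve by successive substitution. Start with x ≡ 10 (mod 52).
  Combine with x ≡ 9 (mod 25): write x = 10 + 52·t and require 10 + 52·t ≡ 9 (mod 25), i.e. 52·t ≡ 9 − 10 ≡ 24 (mod 25). Since 52^(−1) ≡ 13 (mod 25) (52 ≡ 2 (mod 25)), t ≡ 13·24 ≡ 12 (mod 25). So x ≡ 10 + 52·12 = 634 (mod 1300).
Unique solution in [0, 1300): x = 634.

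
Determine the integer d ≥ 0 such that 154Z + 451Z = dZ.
(154, 451) = (11); d = 11

In the PID Z, (a, b) is generated by gcd(a, b). Compute gcd(451, 154) with the extended Euclidean algorithm, tracking rows (r, s, t) with s·451 + t·154 = r:
  row A: (451, 1, 0)   [1·451 + 0·154 = 451]
  row B: (154, 0, 1)   [0·451 + 1·154 = 154]
  451 = 2·154 + 143   → row C = row A − 2·row B = (143, 1, −2)   [check: 1·451 − 2·154 = 143]
  154 = 1·143 + 11   → row D = row B − 1·row C = (11, −1, 3)   [check: −1·451 + 3·154 = 11]
  143 = 13·11 + 0   → remainder 0, stop. gcd = 11 (last nonzero row D).
So gcd(154, 451) = 11, with Bézout identity −1·451 + 3·154 = 11. Containment (⊇): the Bézout identity exhibits 11 as an element of (154, 451), giving (11) ⊆ (154, 451). Containment (⊆): since 11 | 154 and 11 | 451 (154 = 11·14, 451 = 11·41), every Z-linear combination of 154 and 451 is divisible by 11, so (154, 451) ⊆ (11). Therefore (154, 451) = (11), d = 11.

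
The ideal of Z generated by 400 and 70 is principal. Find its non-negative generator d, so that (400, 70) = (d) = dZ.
(400, 70) = (10); d = 10

In the PID Z, (a, b) is generated by gcd(a, b). Compute gcd(400, 70) with the extended Euclidean algorithm, tracking rows (r, s, t) with s·400 + t·70 = r:
  row A: (400, 1, 0)   [1·400 + 0·70 = 400]
  row B: (70, 0, 1)   [0·400 + 1·70 = 70]
  400 = 5·70 + 50   → row C = row A − 5·row B = (50, 1, −5)   [check: 1·400 − 5·70 = 50]
  70 = 1·50 + 20   → row D = row B − 1·row C = (20, −1, 6)   [check: −1·400 + 6·70 = 20]
  50 = 2·20 + 10   → row E = row C − 2·row D = (10, 3, −17)   [check: 3·400 − 17·70 = 10]
  20 = 2·10 + 0   → remainder 0, stop. gcd = 10 (last nonzero row E).
So gcd(400, 70) = 10, with Bézout identity 3·400 − 17·70 = 10. Containment (⊇): the Bézout identity exhibits 10 as an element of (400, 70), giving (10) ⊆ (400, 70). Containment (⊆): since 10 | 400 and 10 | 70 (400 = 10·40, 70 = 10·7), every Z-linear combination of 400 and 70 is divisible by 10, so (400, 70) ⊆ (10). Therefore (400, 70) = (10), d = 10.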